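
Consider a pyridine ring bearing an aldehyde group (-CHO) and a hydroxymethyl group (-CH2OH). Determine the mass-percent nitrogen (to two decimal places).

Atom tally by fragment:
  pyridine ring core → C:5 H:5 N:1
  (− 2 ring H displaced by substituents)
  + CHO → C:1 H:1 O:1
  + CH2OH → C:1 H:3 O:1
Element totals:
  C: 7
  H: 7
  N: 1
  O: 2
Molecular formula: C7H7NO2.
Molar mass = 137.138 g/mol.
Mass from N: 1 × 14.007 = 14.007 g/mol.
%N = 14.007 / 137.138 × 100 = 10.21%.

10.21%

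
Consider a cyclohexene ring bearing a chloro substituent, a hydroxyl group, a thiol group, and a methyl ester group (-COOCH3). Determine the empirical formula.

Atom tally by fragment:
  cyclohexene ring core → C:6 H:10
  (− 4 ring H displaced by substituents)
  + Cl → Cl:1
  + OH → O:1 H:1
  + SH → S:1 H:1
  + COOCH3 → C:2 H:3 O:2
Element totals:
  C: 8
  H: 11
  Cl: 1
  O: 3
  S: 1
Molecular formula: C8H11ClO3S.
gcd of subscripts (8, 1, 11, 3, 1) = 1, so the empirical formula equals the molecular formula.

C8H11ClO3S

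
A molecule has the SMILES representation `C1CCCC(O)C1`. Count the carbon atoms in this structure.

6

Atom tally by fragment:
  cyclohexane ring core → C:6 H:12
  (− 1 ring H displaced by substituents)
  + OH → O:1 H:1
Element totals:
  C: 6
  H: 12
  O: 1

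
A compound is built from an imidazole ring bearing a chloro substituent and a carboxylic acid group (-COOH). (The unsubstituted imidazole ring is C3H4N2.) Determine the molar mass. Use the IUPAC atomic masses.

Atom tally by fragment:
  imidazole ring core → C:3 H:4 N:2
  (− 2 ring H displaced by substituents)
  + Cl → Cl:1
  + COOH → C:1 H:1 O:2
Element totals:
  C: 4
  H: 3
  Cl: 1
  N: 2
  O: 2
Molecular formula: C4H3ClN2O2.
  M = 4(12.011) + 3(1.008) + 35.45 + 2(14.007) + 2(15.999)
    = 48.044 + 3.024 + 35.450 + 28.014 + 31.998 = 146.530

146.53 g/mol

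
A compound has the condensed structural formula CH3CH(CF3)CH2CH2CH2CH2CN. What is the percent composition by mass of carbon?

53.63%

Atom tally by fragment:
  CH3 → C:1 H:3
  CH(CF3) → C:2 H:1 F:3
  CH2 → C:1 H:2
  CH2 → C:1 H:2
  CH2 → C:1 H:2
  CH2CN → C:2 H:2 N:1
Element totals:
  C: 8
  H: 12
  F: 3
  N: 1
Molecular formula: C8H12F3N.
Molar mass = 179.185 g/mol.
Mass from C: 8 × 12.011 = 96.088 g/mol.
%C = 96.088 / 179.185 × 100 = 53.63%.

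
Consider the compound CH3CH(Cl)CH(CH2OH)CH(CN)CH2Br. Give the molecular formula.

C7H11BrClNO

Atom tally by fragment:
  CH3 → C:1 H:3
  CH(Cl) → C:1 H:1 Cl:1
  CH(CH2OH) → C:2 H:4 O:1
  CH(CN) → C:2 H:1 N:1
  CH2Br → C:1 H:2 Br:1
Element totals:
  C: 7
  H: 11
  Br: 1
  Cl: 1
  N: 1
  O: 1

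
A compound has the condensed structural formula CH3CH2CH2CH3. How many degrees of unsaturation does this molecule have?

Atom tally by fragment:
  CH3 → C:1 H:3
  CH2 → C:1 H:2
  CH2 → C:1 H:2
  CH3 → C:1 H:3
Element totals:
  C: 4
  H: 10
Molecular formula: C4H10.
DoU = (2C + 2 + N − H − X) / 2 = (2·4 + 2 + 0 − 10 − 0) / 2 = 0.

0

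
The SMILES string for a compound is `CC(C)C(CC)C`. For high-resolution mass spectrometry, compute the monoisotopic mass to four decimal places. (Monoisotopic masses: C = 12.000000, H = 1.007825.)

Atom tally by fragment:
  CH3 → C:1 H:3
  CH(CH3) → C:2 H:4
  CH(C2H5) → C:3 H:6
  CH3 → C:1 H:3
Element totals:
  C: 7
  H: 16
Molecular formula: C7H16.
  M = 7(12.0) + 16(1.007825)
    = 84.000000 + 16.125200 = 100.125200

100.1252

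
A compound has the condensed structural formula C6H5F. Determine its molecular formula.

C6H5F

Atom tally by fragment:
  benzene ring core → C:6 H:6
  (− 1 ring H displaced by substituents)
  + F → F:1
Element totals:
  C: 6
  H: 5
  F: 1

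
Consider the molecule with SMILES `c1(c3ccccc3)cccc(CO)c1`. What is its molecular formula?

C13H12O

Atom tally by fragment:
  benzene ring core → C:6 H:6
  (− 2 ring H displaced by substituents)
  + C6H5 → C:6 H:5
  + CH2OH → C:1 H:3 O:1
Element totals:
  C: 13
  H: 12
  O: 1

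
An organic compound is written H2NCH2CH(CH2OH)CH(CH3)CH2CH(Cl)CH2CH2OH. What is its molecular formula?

C9H20ClNO2

Element totals:
  C: 9
  H: 20
  Cl: 1
  N: 1
  O: 2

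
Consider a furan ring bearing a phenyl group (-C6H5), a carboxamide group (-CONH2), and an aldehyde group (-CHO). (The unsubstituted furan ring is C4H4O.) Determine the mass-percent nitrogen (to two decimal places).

Atom tally by fragment:
  furan ring core → C:4 H:4 O:1
  (− 3 ring H displaced by substituents)
  + C6H5 → C:6 H:5
  + CONH2 → C:1 H:2 O:1 N:1
  + CHO → C:1 H:1 O:1
Element totals:
  C: 12
  H: 9
  N: 1
  O: 3
Molecular formula: C12H9NO3.
Molar mass = 215.208 g/mol.
Mass from N: 1 × 14.007 = 14.007 g/mol.
%N = 14.007 / 215.208 × 100 = 6.51%.

6.51%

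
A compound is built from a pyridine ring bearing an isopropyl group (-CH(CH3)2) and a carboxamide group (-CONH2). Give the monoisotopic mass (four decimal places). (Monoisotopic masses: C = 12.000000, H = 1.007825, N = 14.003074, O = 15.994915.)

164.0950

Atom tally by fragment:
  pyridine ring core → C:5 H:5 N:1
  (− 2 ring H displaced by substituents)
  + CH(CH3)2 → C:3 H:7
  + CONH2 → C:1 H:2 O:1 N:1
Element totals:
  C: 9
  H: 12
  N: 2
  O: 1
Molecular formula: C9H12N2O.
  M = 9(12.0) + 12(1.007825) + 2(14.003074) + 15.994915
    = 108.000000 + 12.093900 + 28.006148 + 15.994915 = 164.094963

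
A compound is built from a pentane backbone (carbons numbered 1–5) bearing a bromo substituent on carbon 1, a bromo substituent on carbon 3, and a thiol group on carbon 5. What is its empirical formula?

C5H10Br2S

Atom tally by fragment:
  BrCH2 → C:1 H:2 Br:1
  CH2 → C:1 H:2
  CH(Br) → C:1 H:1 Br:1
  CH2 → C:1 H:2
  CH2SH → C:1 H:3 S:1
Element totals:
  C: 5
  H: 10
  Br: 2
  S: 1
Molecular formula: C5H10Br2S.
gcd of subscripts (2, 5, 10, 1) = 1, so the empirical formula equals the molecular formula.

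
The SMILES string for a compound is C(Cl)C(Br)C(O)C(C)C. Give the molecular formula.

Atom tally by fragment:
  ClCH2 → C:1 H:2 Cl:1
  CH(Br) → C:1 H:1 Br:1
  CH(OH) → C:1 H:2 O:1
  CH(CH3) → C:2 H:4
  CH3 → C:1 H:3
Element totals:
  C: 6
  H: 12
  Br: 1
  Cl: 1
  O: 1

C6H12BrClO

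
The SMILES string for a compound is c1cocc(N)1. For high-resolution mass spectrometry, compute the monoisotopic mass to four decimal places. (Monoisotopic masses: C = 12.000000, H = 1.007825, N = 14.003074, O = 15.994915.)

Atom tally by fragment:
  furan ring core → C:4 H:4 O:1
  (− 1 ring H displaced by substituents)
  + NH2 → N:1 H:2
Element totals:
  C: 4
  H: 5
  N: 1
  O: 1
Molecular formula: C4H5NO.
  M = 4(12.0) + 5(1.007825) + 14.003074 + 15.994915
    = 48.000000 + 5.039125 + 14.003074 + 15.994915 = 83.037114

83.0371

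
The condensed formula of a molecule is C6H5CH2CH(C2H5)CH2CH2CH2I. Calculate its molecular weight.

Element totals:
  C: 13
  H: 19
  I: 1
Molecular formula: C13H19I.
  M = 13(12.011) + 19(1.008) + 126.904
    = 156.143 + 19.152 + 126.904 = 302.199

302.20 g/mol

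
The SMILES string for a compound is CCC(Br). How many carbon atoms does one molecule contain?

Atom tally by fragment:
  CH3 → C:1 H:3
  CH2 → C:1 H:2
  CH2Br → C:1 H:2 Br:1
Element totals:
  C: 3
  H: 7
  Br: 1

3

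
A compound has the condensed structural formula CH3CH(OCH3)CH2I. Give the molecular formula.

Atom tally by fragment:
  CH3 → C:1 H:3
  CH(OCH3) → C:2 H:4 O:1
  CH2I → C:1 H:2 I:1
Element totals:
  C: 4
  H: 9
  I: 1
  O: 1

C4H9IO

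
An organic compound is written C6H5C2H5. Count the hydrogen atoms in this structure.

10

Atom tally by fragment:
  benzene ring core → C:6 H:6
  (− 1 ring H displaced by substituents)
  + C2H5 → C:2 H:5
Element totals:
  C: 8
  H: 10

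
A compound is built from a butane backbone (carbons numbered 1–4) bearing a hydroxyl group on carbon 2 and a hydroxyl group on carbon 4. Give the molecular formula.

C4H10O2

Atom tally by fragment:
  CH3 → C:1 H:3
  CH(OH) → C:1 H:2 O:1
  CH2 → C:1 H:2
  CH2OH → C:1 H:3 O:1
Element totals:
  C: 4
  H: 10
  O: 2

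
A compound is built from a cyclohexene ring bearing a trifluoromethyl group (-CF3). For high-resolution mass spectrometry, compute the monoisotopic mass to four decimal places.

150.0656

Atom tally by fragment:
  cyclohexene ring core → C:6 H:10
  (− 1 ring H displaced by substituents)
  + CF3 → C:1 F:3
Element totals:
  C: 7
  H: 9
  F: 3
Molecular formula: C7H9F3.
  M = 7(12.0) + 9(1.007825) + 3(18.998403)
    = 84.000000 + 9.070425 + 56.995209 = 150.065634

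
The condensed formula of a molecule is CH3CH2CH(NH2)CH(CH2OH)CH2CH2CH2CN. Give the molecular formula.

C9H18N2O

Element totals:
  C: 9
  H: 18
  N: 2
  O: 1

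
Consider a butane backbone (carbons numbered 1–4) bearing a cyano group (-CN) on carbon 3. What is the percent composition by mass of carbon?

72.24%

Atom tally by fragment:
  CH3 → C:1 H:3
  CH2 → C:1 H:2
  CH(CN) → C:2 H:1 N:1
  CH3 → C:1 H:3
Element totals:
  C: 5
  H: 9
  N: 1
Molecular formula: C5H9N.
Molar mass = 83.134 g/mol.
Mass from C: 5 × 12.011 = 60.055 g/mol.
%C = 60.055 / 83.134 × 100 = 72.24%.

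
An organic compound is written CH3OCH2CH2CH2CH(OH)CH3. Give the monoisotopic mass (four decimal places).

Atom tally by fragment:
  CH3OCH2 → C:2 H:5 O:1
  CH2 → C:1 H:2
  CH2 → C:1 H:2
  CH(OH) → C:1 H:2 O:1
  CH3 → C:1 H:3
Element totals:
  C: 6
  H: 14
  O: 2
Molecular formula: C6H14O2.
  M = 6(12.0) + 14(1.007825) + 2(15.994915)
    = 72.000000 + 14.109550 + 31.989830 = 118.099380

118.0994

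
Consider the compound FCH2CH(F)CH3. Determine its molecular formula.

C3H6F2

Atom tally by fragment:
  FCH2 → C:1 H:2 F:1
  CH(F) → C:1 H:1 F:1
  CH3 → C:1 H:3
Element totals:
  C: 3
  H: 6
  F: 2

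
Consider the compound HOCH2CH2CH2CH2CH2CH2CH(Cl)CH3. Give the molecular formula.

Atom tally by fragment:
  HOCH2CH2 → C:2 H:5 O:1
  CH2 → C:1 H:2
  CH2 → C:1 H:2
  CH2 → C:1 H:2
  CH2 → C:1 H:2
  CH(Cl) → C:1 H:1 Cl:1
  CH3 → C:1 H:3
Element totals:
  C: 8
  H: 17
  Cl: 1
  O: 1

C8H17ClO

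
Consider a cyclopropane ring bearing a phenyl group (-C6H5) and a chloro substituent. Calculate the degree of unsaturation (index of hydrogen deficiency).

Atom tally by fragment:
  cyclopropane ring core → C:3 H:6
  (− 2 ring H displaced by substituents)
  + C6H5 → C:6 H:5
  + Cl → Cl:1
Element totals:
  C: 9
  H: 9
  Cl: 1
Molecular formula: C9H9Cl.
DoU = (2C + 2 + N − H − X) / 2 = (2·9 + 2 + 0 − 9 − 1) / 2 = 5.

5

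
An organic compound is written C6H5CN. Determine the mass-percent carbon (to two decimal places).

Atom tally by fragment:
  benzene ring core → C:6 H:6
  (− 1 ring H displaced by substituents)
  + CN → C:1 N:1
Element totals:
  C: 7
  H: 5
  N: 1
Molecular formula: C7H5N.
Molar mass = 103.124 g/mol.
Mass from C: 7 × 12.011 = 84.077 g/mol.
%C = 84.077 / 103.124 × 100 = 81.53%.

81.53%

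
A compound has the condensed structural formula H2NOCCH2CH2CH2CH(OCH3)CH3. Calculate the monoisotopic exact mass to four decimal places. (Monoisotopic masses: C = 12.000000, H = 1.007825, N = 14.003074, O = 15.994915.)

145.1103

Atom tally by fragment:
  H2NOCCH2 → C:2 H:4 O:1 N:1
  CH2 → C:1 H:2
  CH2 → C:1 H:2
  CH(OCH3) → C:2 H:4 O:1
  CH3 → C:1 H:3
Element totals:
  C: 7
  H: 15
  N: 1
  O: 2
Molecular formula: C7H15NO2.
  M = 7(12.0) + 15(1.007825) + 14.003074 + 2(15.994915)
    = 84.000000 + 15.117375 + 14.003074 + 31.989830 = 145.110279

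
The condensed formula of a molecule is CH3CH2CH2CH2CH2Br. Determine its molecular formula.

C5H11Br

Atom tally by fragment:
  CH3 → C:1 H:3
  CH2 → C:1 H:2
  CH2 → C:1 H:2
  CH2 → C:1 H:2
  CH2Br → C:1 H:2 Br:1
Element totals:
  C: 5
  H: 11
  Br: 1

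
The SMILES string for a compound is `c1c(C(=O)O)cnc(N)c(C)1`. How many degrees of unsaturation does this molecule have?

5

Atom tally by fragment:
  pyridine ring core → C:5 H:5 N:1
  (− 3 ring H displaced by substituents)
  + COOH → C:1 H:1 O:2
  + NH2 → N:1 H:2
  + CH3 → C:1 H:3
Element totals:
  C: 7
  H: 8
  N: 2
  O: 2
Molecular formula: C7H8N2O2.
DoU = (2C + 2 + N − H − X) / 2 = (2·7 + 2 + 2 − 8 − 0) / 2 = 5.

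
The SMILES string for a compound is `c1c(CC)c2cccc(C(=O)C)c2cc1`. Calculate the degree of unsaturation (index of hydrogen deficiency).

8

Atom tally by fragment:
  naphthalene ring system core → C:10 H:8
  (− 2 ring H displaced by substituents)
  + C2H5 → C:2 H:5
  + COCH3 → C:2 H:3 O:1
Element totals:
  C: 14
  H: 14
  O: 1
Molecular formula: C14H14O.
DoU = (2C + 2 + N − H − X) / 2 = (2·14 + 2 + 0 − 14 − 0) / 2 = 8.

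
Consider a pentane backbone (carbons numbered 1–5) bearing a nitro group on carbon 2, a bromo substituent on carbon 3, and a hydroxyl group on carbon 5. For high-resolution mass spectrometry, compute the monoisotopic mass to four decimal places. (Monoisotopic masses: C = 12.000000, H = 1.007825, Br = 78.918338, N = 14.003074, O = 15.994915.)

210.9844

Atom tally by fragment:
  CH3 → C:1 H:3
  CH(NO2) → C:1 H:1 N:1 O:2
  CH(Br) → C:1 H:1 Br:1
  CH2 → C:1 H:2
  CH2OH → C:1 H:3 O:1
Element totals:
  C: 5
  H: 10
  Br: 1
  N: 1
  O: 3
Molecular formula: C5H10BrNO3.
  M = 5(12.0) + 10(1.007825) + 78.918338 + 14.003074 + 3(15.994915)
    = 60.000000 + 10.078250 + 78.918338 + 14.003074 + 47.984745 = 210.984407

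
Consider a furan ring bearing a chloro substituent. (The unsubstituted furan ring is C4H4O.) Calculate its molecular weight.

102.52 g/mol

Atom tally by fragment:
  furan ring core → C:4 H:4 O:1
  (− 1 ring H displaced by substituents)
  + Cl → Cl:1
Element totals:
  C: 4
  H: 3
  Cl: 1
  O: 1
Molecular formula: C4H3ClO.
  M = 4(12.011) + 3(1.008) + 35.45 + 15.999
    = 48.044 + 3.024 + 35.450 + 15.999 = 102.517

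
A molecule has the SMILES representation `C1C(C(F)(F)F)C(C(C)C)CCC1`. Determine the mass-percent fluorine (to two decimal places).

Atom tally by fragment:
  cyclohexane ring core → C:6 H:12
  (− 2 ring H displaced by substituents)
  + CF3 → C:1 F:3
  + CH(CH3)2 → C:3 H:7
Element totals:
  C: 10
  H: 17
  F: 3
Molecular formula: C10H17F3.
Molar mass = 194.240 g/mol.
Mass from F: 3 × 18.998 = 56.994 g/mol.
%F = 56.994 / 194.240 × 100 = 29.34%.

29.34%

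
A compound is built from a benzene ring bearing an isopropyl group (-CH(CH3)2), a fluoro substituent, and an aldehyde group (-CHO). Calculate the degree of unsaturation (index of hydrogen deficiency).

5

Atom tally by fragment:
  benzene ring core → C:6 H:6
  (− 3 ring H displaced by substituents)
  + CH(CH3)2 → C:3 H:7
  + F → F:1
  + CHO → C:1 H:1 O:1
Element totals:
  C: 10
  H: 11
  F: 1
  O: 1
Molecular formula: C10H11FO.
DoU = (2C + 2 + N − H − X) / 2 = (2·10 + 2 + 0 − 11 − 1) / 2 = 5.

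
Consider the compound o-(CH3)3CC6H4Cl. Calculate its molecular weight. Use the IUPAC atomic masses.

Atom tally by fragment:
  benzene ring core → C:6 H:6
  (− 2 ring H displaced by substituents)
  + C(CH3)3 → C:4 H:9
  + Cl → Cl:1
Element totals:
  C: 10
  H: 13
  Cl: 1
Molecular formula: C10H13Cl.
  M = 10(12.011) + 13(1.008) + 35.45
    = 120.110 + 13.104 + 35.450 = 168.664

168.66 g/mol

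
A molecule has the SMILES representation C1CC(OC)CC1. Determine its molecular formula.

C6H12O

Atom tally by fragment:
  cyclopentane ring core → C:5 H:10
  (− 1 ring H displaced by substituents)
  + OCH3 → C:1 H:3 O:1
Element totals:
  C: 6
  H: 12
  O: 1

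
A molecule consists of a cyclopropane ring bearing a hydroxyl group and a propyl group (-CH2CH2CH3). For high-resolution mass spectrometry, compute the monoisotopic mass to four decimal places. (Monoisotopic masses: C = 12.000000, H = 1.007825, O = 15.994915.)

100.0888

Atom tally by fragment:
  cyclopropane ring core → C:3 H:6
  (− 2 ring H displaced by substituents)
  + OH → O:1 H:1
  + CH2CH2CH3 → C:3 H:7
Element totals:
  C: 6
  H: 12
  O: 1
Molecular formula: C6H12O.
  M = 6(12.0) + 12(1.007825) + 15.994915
    = 72.000000 + 12.093900 + 15.994915 = 100.088815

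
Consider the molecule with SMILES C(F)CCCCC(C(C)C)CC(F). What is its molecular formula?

Atom tally by fragment:
  FCH2 → C:1 H:2 F:1
  CH2 → C:1 H:2
  CH2 → C:1 H:2
  CH2 → C:1 H:2
  CH2 → C:1 H:2
  CH(CH(CH3)2) → C:4 H:8
  CH2 → C:1 H:2
  CH2F → C:1 H:2 F:1
Element totals:
  C: 11
  H: 22
  F: 2

C11H22F2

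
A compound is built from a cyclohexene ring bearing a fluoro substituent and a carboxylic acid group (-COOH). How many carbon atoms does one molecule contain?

Atom tally by fragment:
  cyclohexene ring core → C:6 H:10
  (− 2 ring H displaced by substituents)
  + F → F:1
  + COOH → C:1 H:1 O:2
Element totals:
  C: 7
  H: 9
  F: 1
  O: 2

7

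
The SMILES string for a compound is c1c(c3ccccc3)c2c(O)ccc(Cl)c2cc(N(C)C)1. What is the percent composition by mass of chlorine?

Atom tally by fragment:
  naphthalene ring system core → C:10 H:8
  (− 4 ring H displaced by substituents)
  + C6H5 → C:6 H:5
  + OH → O:1 H:1
  + Cl → Cl:1
  + N(CH3)2 → N:1 C:2 H:6
Element totals:
  C: 18
  H: 16
  Cl: 1
  N: 1
  O: 1
Molecular formula: C18H16ClNO.
Molar mass = 297.782 g/mol.
Mass from Cl: 1 × 35.45 = 35.450 g/mol.
%Cl = 35.450 / 297.782 × 100 = 11.90%.

11.90%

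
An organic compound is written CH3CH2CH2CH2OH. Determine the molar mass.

Atom tally by fragment:
  CH3 → C:1 H:3
  CH2 → C:1 H:2
  CH2 → C:1 H:2
  CH2OH → C:1 H:3 O:1
Element totals:
  C: 4
  H: 10
  O: 1
Molecular formula: C4H10O.
  M = 4(12.011) + 10(1.008) + 15.999
    = 48.044 + 10.080 + 15.999 = 74.123

74.12 g/mol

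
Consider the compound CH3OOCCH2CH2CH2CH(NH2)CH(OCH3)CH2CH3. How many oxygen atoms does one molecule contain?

3

Element totals:
  C: 10
  H: 21
  N: 1
  O: 3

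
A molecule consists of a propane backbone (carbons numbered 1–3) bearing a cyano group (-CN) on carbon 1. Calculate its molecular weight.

69.11 g/mol

Atom tally by fragment:
  NCCH2 → C:2 H:2 N:1
  CH2 → C:1 H:2
  CH3 → C:1 H:3
Element totals:
  C: 4
  H: 7
  N: 1
Molecular formula: C4H7N.
  M = 4(12.011) + 7(1.008) + 14.007
    = 48.044 + 7.056 + 14.007 = 69.107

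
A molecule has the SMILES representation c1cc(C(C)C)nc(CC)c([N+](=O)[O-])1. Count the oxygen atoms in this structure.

2

Atom tally by fragment:
  pyridine ring core → C:5 H:5 N:1
  (− 3 ring H displaced by substituents)
  + CH(CH3)2 → C:3 H:7
  + C2H5 → C:2 H:5
  + NO2 → N:1 O:2
Element totals:
  C: 10
  H: 14
  N: 2
  O: 2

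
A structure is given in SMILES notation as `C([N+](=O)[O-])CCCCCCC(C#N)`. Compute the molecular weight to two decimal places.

Atom tally by fragment:
  O2NCH2 → C:1 H:2 N:1 O:2
  CH2 → C:1 H:2
  CH2 → C:1 H:2
  CH2 → C:1 H:2
  CH2 → C:1 H:2
  CH2 → C:1 H:2
  CH2 → C:1 H:2
  CH2CN → C:2 H:2 N:1
Element totals:
  C: 9
  H: 16
  N: 2
  O: 2
Molecular formula: C9H16N2O2.
  M = 9(12.011) + 16(1.008) + 2(14.007) + 2(15.999)
    = 108.099 + 16.128 + 28.014 + 31.998 = 184.239

184.24 g/mol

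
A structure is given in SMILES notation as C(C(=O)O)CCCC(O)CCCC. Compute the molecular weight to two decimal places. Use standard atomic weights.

Atom tally by fragment:
  HOOCCH2 → C:2 H:3 O:2
  CH2 → C:1 H:2
  CH2 → C:1 H:2
  CH2 → C:1 H:2
  CH(OH) → C:1 H:2 O:1
  CH2 → C:1 H:2
  CH2 → C:1 H:2
  CH2 → C:1 H:2
  CH3 → C:1 H:3
Element totals:
  C: 10
  H: 20
  O: 3
Molecular formula: C10H20O3.
  M = 10(12.011) + 20(1.008) + 3(15.999)
    = 120.110 + 20.160 + 47.997 = 188.267

188.27 g/mol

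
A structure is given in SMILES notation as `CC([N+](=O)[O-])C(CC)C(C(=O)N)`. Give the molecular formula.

C7H14N2O3

Atom tally by fragment:
  CH3 → C:1 H:3
  CH(NO2) → C:1 H:1 N:1 O:2
  CH(C2H5) → C:3 H:6
  CH2CONH2 → C:2 H:4 O:1 N:1
Element totals:
  C: 7
  H: 14
  N: 2
  O: 3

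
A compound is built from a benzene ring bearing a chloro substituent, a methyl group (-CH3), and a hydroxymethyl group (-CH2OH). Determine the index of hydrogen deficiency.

4

Atom tally by fragment:
  benzene ring core → C:6 H:6
  (− 3 ring H displaced by substituents)
  + Cl → Cl:1
  + CH3 → C:1 H:3
  + CH2OH → C:1 H:3 O:1
Element totals:
  C: 8
  H: 9
  Cl: 1
  O: 1
Molecular formula: C8H9ClO.
DoU = (2C + 2 + N − H − X) / 2 = (2·8 + 2 + 0 − 9 − 1) / 2 = 4.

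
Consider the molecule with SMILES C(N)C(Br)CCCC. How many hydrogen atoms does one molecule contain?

Atom tally by fragment:
  H2NCH2 → C:1 H:4 N:1
  CH(Br) → C:1 H:1 Br:1
  CH2 → C:1 H:2
  CH2 → C:1 H:2
  CH2 → C:1 H:2
  CH3 → C:1 H:3
Element totals:
  C: 6
  H: 14
  Br: 1
  N: 1

14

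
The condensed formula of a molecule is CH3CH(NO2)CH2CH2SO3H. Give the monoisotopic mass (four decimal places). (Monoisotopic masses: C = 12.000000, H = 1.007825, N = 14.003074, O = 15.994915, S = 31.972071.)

Atom tally by fragment:
  CH3 → C:1 H:3
  CH(NO2) → C:1 H:1 N:1 O:2
  CH2 → C:1 H:2
  CH2SO3H → C:1 H:3 S:1 O:3
Element totals:
  C: 4
  H: 9
  N: 1
  O: 5
  S: 1
Molecular formula: C4H9NO5S.
  M = 4(12.0) + 9(1.007825) + 14.003074 + 5(15.994915) + 31.972071
    = 48.000000 + 9.070425 + 14.003074 + 79.974575 + 31.972071 = 183.020145

183.0201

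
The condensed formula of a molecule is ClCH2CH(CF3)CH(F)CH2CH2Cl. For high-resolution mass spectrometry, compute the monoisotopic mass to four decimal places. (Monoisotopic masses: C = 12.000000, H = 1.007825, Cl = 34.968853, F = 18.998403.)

Atom tally by fragment:
  ClCH2 → C:1 H:2 Cl:1
  CH(CF3) → C:2 H:1 F:3
  CH(F) → C:1 H:1 F:1
  CH2 → C:1 H:2
  CH2Cl → C:1 H:2 Cl:1
Element totals:
  C: 6
  H: 8
  Cl: 2
  F: 4
Molecular formula: C6H8Cl2F4.
  M = 6(12.0) + 8(1.007825) + 2(34.968853) + 4(18.998403)
    = 72.000000 + 8.062600 + 69.937706 + 75.993612 = 225.993918

225.9939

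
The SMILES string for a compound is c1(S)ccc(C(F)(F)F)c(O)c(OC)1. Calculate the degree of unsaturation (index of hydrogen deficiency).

4

Atom tally by fragment:
  benzene ring core → C:6 H:6
  (− 4 ring H displaced by substituents)
  + SH → S:1 H:1
  + CF3 → C:1 F:3
  + OH → O:1 H:1
  + OCH3 → C:1 H:3 O:1
Element totals:
  C: 8
  H: 7
  F: 3
  O: 2
  S: 1
Molecular formula: C8H7F3O2S.
DoU = (2C + 2 + N − H − X) / 2 = (2·8 + 2 + 0 − 7 − 3) / 2 = 4.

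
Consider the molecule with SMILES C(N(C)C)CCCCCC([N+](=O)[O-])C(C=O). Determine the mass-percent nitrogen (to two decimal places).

12.16%

Atom tally by fragment:
  (CH3)2NCH2 → C:3 H:8 N:1
  CH2 → C:1 H:2
  CH2 → C:1 H:2
  CH2 → C:1 H:2
  CH2 → C:1 H:2
  CH2 → C:1 H:2
  CH(NO2) → C:1 H:1 N:1 O:2
  CH2CHO → C:2 H:3 O:1
Element totals:
  C: 11
  H: 22
  N: 2
  O: 3
Molecular formula: C11H22N2O3.
Molar mass = 230.308 g/mol.
Mass from N: 2 × 14.007 = 28.014 g/mol.
%N = 28.014 / 230.308 × 100 = 12.16%.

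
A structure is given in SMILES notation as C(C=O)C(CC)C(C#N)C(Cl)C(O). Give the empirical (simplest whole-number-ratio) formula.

C9H14ClNO2

Atom tally by fragment:
  OHCCH2 → C:2 H:3 O:1
  CH(C2H5) → C:3 H:6
  CH(CN) → C:2 H:1 N:1
  CH(Cl) → C:1 H:1 Cl:1
  CH2OH → C:1 H:3 O:1
Element totals:
  C: 9
  H: 14
  Cl: 1
  N: 1
  O: 2
Molecular formula: C9H14ClNO2.
gcd of subscripts (9, 1, 14, 1, 2) = 1, so the empirical formula equals the molecular formula.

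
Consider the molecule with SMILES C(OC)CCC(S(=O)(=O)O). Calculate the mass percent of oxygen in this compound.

38.05%

Atom tally by fragment:
  CH3OCH2 → C:2 H:5 O:1
  CH2 → C:1 H:2
  CH2 → C:1 H:2
  CH2SO3H → C:1 H:3 S:1 O:3
Element totals:
  C: 5
  H: 12
  O: 4
  S: 1
Molecular formula: C5H12O4S.
Molar mass = 168.207 g/mol.
Mass from O: 4 × 15.999 = 63.996 g/mol.
%O = 63.996 / 168.207 × 100 = 38.05%.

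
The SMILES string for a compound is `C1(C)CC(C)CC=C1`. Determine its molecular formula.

Atom tally by fragment:
  cyclohexene ring core → C:6 H:10
  (− 2 ring H displaced by substituents)
  + CH3 → C:1 H:3
  + CH3 → C:1 H:3
Element totals:
  C: 8
  H: 14

C8H14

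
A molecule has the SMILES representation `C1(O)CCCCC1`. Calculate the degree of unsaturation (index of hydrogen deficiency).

Atom tally by fragment:
  cyclohexane ring core → C:6 H:12
  (− 1 ring H displaced by substituents)
  + OH → O:1 H:1
Element totals:
  C: 6
  H: 12
  O: 1
Molecular formula: C6H12O.
DoU = (2C + 2 + N − H − X) / 2 = (2·6 + 2 + 0 − 12 − 0) / 2 = 1.

1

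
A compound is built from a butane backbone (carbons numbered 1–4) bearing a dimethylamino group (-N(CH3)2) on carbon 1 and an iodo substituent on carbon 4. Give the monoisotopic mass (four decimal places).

Atom tally by fragment:
  (CH3)2NCH2 → C:3 H:8 N:1
  CH2 → C:1 H:2
  CH2 → C:1 H:2
  CH2I → C:1 H:2 I:1
Element totals:
  C: 6
  H: 14
  I: 1
  N: 1
Molecular formula: C6H14IN.
  M = 6(12.0) + 14(1.007825) + 126.904472 + 14.003074
    = 72.000000 + 14.109550 + 126.904472 + 14.003074 = 227.017096

227.0171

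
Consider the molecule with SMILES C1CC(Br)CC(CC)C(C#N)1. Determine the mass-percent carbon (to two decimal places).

50.02%

Atom tally by fragment:
  cyclohexane ring core → C:6 H:12
  (− 3 ring H displaced by substituents)
  + Br → Br:1
  + C2H5 → C:2 H:5
  + CN → C:1 N:1
Element totals:
  C: 9
  H: 14
  Br: 1
  N: 1
Molecular formula: C9H14BrN.
Molar mass = 216.122 g/mol.
Mass from C: 9 × 12.011 = 108.099 g/mol.
%C = 108.099 / 216.122 × 100 = 50.02%.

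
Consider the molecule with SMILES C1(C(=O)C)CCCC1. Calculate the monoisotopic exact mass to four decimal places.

Atom tally by fragment:
  cyclopentane ring core → C:5 H:10
  (− 1 ring H displaced by substituents)
  + COCH3 → C:2 H:3 O:1
Element totals:
  C: 7
  H: 12
  O: 1
Molecular formula: C7H12O.
  M = 7(12.0) + 12(1.007825) + 15.994915
    = 84.000000 + 12.093900 + 15.994915 = 112.088815

112.0888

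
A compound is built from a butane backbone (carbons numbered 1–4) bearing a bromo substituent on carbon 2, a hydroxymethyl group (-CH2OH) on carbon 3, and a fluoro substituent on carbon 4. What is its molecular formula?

C5H10BrFO

Atom tally by fragment:
  CH3 → C:1 H:3
  CH(Br) → C:1 H:1 Br:1
  CH(CH2OH) → C:2 H:4 O:1
  CH2F → C:1 H:2 F:1
Element totals:
  C: 5
  H: 10
  Br: 1
  F: 1
  O: 1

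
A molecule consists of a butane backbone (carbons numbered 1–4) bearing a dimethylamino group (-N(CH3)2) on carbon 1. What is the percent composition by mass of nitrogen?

13.84%

Atom tally by fragment:
  (CH3)2NCH2 → C:3 H:8 N:1
  CH2 → C:1 H:2
  CH2 → C:1 H:2
  CH3 → C:1 H:3
Element totals:
  C: 6
  H: 15
  N: 1
Molecular formula: C6H15N.
Molar mass = 101.193 g/mol.
Mass from N: 1 × 14.007 = 14.007 g/mol.
%N = 14.007 / 101.193 × 100 = 13.84%.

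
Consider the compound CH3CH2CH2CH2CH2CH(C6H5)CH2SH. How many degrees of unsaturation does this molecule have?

Element totals:
  C: 13
  H: 20
  S: 1
Molecular formula: C13H20S.
DoU = (2C + 2 + N − H − X) / 2 = (2·13 + 2 + 0 − 20 − 0) / 2 = 4.

4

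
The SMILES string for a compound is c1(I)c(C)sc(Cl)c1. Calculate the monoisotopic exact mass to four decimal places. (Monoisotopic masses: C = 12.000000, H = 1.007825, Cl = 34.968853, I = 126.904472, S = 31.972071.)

257.8767

Atom tally by fragment:
  thiophene ring core → C:4 H:4 S:1
  (− 3 ring H displaced by substituents)
  + I → I:1
  + CH3 → C:1 H:3
  + Cl → Cl:1
Element totals:
  C: 5
  H: 4
  Cl: 1
  I: 1
  S: 1
Molecular formula: C5H4ClIS.
  M = 5(12.0) + 4(1.007825) + 34.968853 + 126.904472 + 31.972071
    = 60.000000 + 4.031300 + 34.968853 + 126.904472 + 31.972071 = 257.876696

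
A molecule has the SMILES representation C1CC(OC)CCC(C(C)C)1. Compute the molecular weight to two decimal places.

156.27 g/mol

Atom tally by fragment:
  cyclohexane ring core → C:6 H:12
  (− 2 ring H displaced by substituents)
  + OCH3 → C:1 H:3 O:1
  + CH(CH3)2 → C:3 H:7
Element totals:
  C: 10
  H: 20
  O: 1
Molecular formula: C10H20O.
  M = 10(12.011) + 20(1.008) + 15.999
    = 120.110 + 20.160 + 15.999 = 156.269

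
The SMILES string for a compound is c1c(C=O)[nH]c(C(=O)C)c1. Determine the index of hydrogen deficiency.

5

Atom tally by fragment:
  pyrrole ring core → C:4 H:5 N:1
  (− 2 ring H displaced by substituents)
  + CHO → C:1 H:1 O:1
  + COCH3 → C:2 H:3 O:1
Element totals:
  C: 7
  H: 7
  N: 1
  O: 2
Molecular formula: C7H7NO2.
DoU = (2C + 2 + N − H − X) / 2 = (2·7 + 2 + 1 − 7 − 0) / 2 = 5.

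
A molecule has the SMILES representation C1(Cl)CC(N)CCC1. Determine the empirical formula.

C6H12ClN

Atom tally by fragment:
  cyclohexane ring core → C:6 H:12
  (− 2 ring H displaced by substituents)
  + Cl → Cl:1
  + NH2 → N:1 H:2
Element totals:
  C: 6
  H: 12
  Cl: 1
  N: 1
Molecular formula: C6H12ClN.
gcd of subscripts (6, 1, 12, 1) = 1, so the empirical formula equals the molecular formula.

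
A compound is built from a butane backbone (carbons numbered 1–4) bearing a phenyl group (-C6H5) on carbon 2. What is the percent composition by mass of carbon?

89.49%

Atom tally by fragment:
  CH3 → C:1 H:3
  CH(C6H5) → C:7 H:6
  CH2 → C:1 H:2
  CH3 → C:1 H:3
Element totals:
  C: 10
  H: 14
Molecular formula: C10H14.
Molar mass = 134.222 g/mol.
Mass from C: 10 × 12.011 = 120.110 g/mol.
%C = 120.110 / 134.222 × 100 = 89.49%.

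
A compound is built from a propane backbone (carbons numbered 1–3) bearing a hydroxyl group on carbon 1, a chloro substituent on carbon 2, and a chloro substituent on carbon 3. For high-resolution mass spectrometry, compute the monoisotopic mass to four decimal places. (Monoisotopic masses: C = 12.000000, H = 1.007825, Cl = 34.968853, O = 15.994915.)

127.9796

Atom tally by fragment:
  HOCH2 → C:1 H:3 O:1
  CH(Cl) → C:1 H:1 Cl:1
  CH2Cl → C:1 H:2 Cl:1
Element totals:
  C: 3
  H: 6
  Cl: 2
  O: 1
Molecular formula: C3H6Cl2O.
  M = 3(12.0) + 6(1.007825) + 2(34.968853) + 15.994915
    = 36.000000 + 6.046950 + 69.937706 + 15.994915 = 127.979571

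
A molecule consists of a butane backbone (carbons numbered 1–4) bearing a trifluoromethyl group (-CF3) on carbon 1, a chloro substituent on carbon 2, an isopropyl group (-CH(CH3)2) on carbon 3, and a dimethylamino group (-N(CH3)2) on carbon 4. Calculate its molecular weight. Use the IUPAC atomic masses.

Atom tally by fragment:
  F3CCH2 → C:2 H:2 F:3
  CH(Cl) → C:1 H:1 Cl:1
  CH(CH(CH3)2) → C:4 H:8
  CH2N(CH3)2 → C:3 H:8 N:1
Element totals:
  C: 10
  H: 19
  Cl: 1
  F: 3
  N: 1
Molecular formula: C10H19ClF3N.
  M = 10(12.011) + 19(1.008) + 35.45 + 3(18.998) + 14.007
    = 120.110 + 19.152 + 35.450 + 56.994 + 14.007 = 245.713

245.71 g/mol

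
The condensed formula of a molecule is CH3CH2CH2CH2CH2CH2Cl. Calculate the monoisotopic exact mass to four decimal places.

Atom tally by fragment:
  CH3 → C:1 H:3
  CH2 → C:1 H:2
  CH2 → C:1 H:2
  CH2 → C:1 H:2
  CH2 → C:1 H:2
  CH2Cl → C:1 H:2 Cl:1
Element totals:
  C: 6
  H: 13
  Cl: 1
Molecular formula: C6H13Cl.
  M = 6(12.0) + 13(1.007825) + 34.968853
    = 72.000000 + 13.101725 + 34.968853 = 120.070578

120.0706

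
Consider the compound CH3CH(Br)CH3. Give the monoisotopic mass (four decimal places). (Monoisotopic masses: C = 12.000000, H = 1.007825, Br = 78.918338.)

121.9731

Atom tally by fragment:
  CH3 → C:1 H:3
  CH(Br) → C:1 H:1 Br:1
  CH3 → C:1 H:3
Element totals:
  C: 3
  H: 7
  Br: 1
Molecular formula: C3H7Br.
  M = 3(12.0) + 7(1.007825) + 78.918338
    = 36.000000 + 7.054775 + 78.918338 = 121.973113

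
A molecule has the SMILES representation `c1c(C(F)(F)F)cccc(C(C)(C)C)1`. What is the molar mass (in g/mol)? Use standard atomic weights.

Atom tally by fragment:
  benzene ring core → C:6 H:6
  (− 2 ring H displaced by substituents)
  + CF3 → C:1 F:3
  + C(CH3)3 → C:4 H:9
Element totals:
  C: 11
  H: 13
  F: 3
Molecular formula: C11H13F3.
  M = 11(12.011) + 13(1.008) + 3(18.998)
    = 132.121 + 13.104 + 56.994 = 202.219

202.22 g/mol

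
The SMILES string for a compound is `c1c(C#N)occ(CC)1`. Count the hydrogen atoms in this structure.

7

Atom tally by fragment:
  furan ring core → C:4 H:4 O:1
  (− 2 ring H displaced by substituents)
  + CN → C:1 N:1
  + C2H5 → C:2 H:5
Element totals:
  C: 7
  H: 7
  N: 1
  O: 1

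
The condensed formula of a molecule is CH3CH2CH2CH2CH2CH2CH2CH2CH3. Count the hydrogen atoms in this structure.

Atom tally by fragment:
  CH3 → C:1 H:3
  CH2 → C:1 H:2
  CH2 → C:1 H:2
  CH2 → C:1 H:2
  CH2 → C:1 H:2
  CH2 → C:1 H:2
  CH2 → C:1 H:2
  CH2 → C:1 H:2
  CH3 → C:1 H:3
Element totals:
  C: 9
  H: 20

20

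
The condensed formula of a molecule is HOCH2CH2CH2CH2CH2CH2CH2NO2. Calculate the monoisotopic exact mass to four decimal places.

161.1052

Element totals:
  C: 7
  H: 15
  N: 1
  O: 3
Molecular formula: C7H15NO3.
  M = 7(12.0) + 15(1.007825) + 14.003074 + 3(15.994915)
    = 84.000000 + 15.117375 + 14.003074 + 47.984745 = 161.105194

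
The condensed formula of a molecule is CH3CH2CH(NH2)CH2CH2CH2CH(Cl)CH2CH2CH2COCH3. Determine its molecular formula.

C12H24ClNO

Element totals:
  C: 12
  H: 24
  Cl: 1
  N: 1
  O: 1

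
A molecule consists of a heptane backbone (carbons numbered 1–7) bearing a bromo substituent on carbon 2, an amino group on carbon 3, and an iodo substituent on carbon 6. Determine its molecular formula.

Atom tally by fragment:
  CH3 → C:1 H:3
  CH(Br) → C:1 H:1 Br:1
  CH(NH2) → C:1 H:3 N:1
  CH2 → C:1 H:2
  CH2 → C:1 H:2
  CH(I) → C:1 H:1 I:1
  CH3 → C:1 H:3
Element totals:
  C: 7
  H: 15
  Br: 1
  I: 1
  N: 1

C7H15BrIN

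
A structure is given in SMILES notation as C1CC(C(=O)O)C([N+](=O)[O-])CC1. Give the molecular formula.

Atom tally by fragment:
  cyclohexane ring core → C:6 H:12
  (− 2 ring H displaced by substituents)
  + COOH → C:1 H:1 O:2
  + NO2 → N:1 O:2
Element totals:
  C: 7
  H: 11
  N: 1
  O: 4

C7H11NO4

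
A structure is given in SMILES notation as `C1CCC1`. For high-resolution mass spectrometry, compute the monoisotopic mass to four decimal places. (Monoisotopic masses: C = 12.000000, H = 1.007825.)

Atom tally by fragment:
  cyclobutane ring core → C:4 H:8
Element totals:
  C: 4
  H: 8
Molecular formula: C4H8.
  M = 4(12.0) + 8(1.007825)
    = 48.000000 + 8.062600 = 56.062600

56.0626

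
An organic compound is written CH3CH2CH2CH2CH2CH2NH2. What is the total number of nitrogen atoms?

Element totals:
  C: 6
  H: 15
  N: 1

1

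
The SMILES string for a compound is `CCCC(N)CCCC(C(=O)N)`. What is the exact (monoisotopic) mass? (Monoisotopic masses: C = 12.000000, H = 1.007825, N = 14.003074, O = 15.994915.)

172.1576

Atom tally by fragment:
  CH3 → C:1 H:3
  CH2 → C:1 H:2
  CH2 → C:1 H:2
  CH(NH2) → C:1 H:3 N:1
  CH2 → C:1 H:2
  CH2 → C:1 H:2
  CH2 → C:1 H:2
  CH2CONH2 → C:2 H:4 O:1 N:1
Element totals:
  C: 9
  H: 20
  N: 2
  O: 1
Molecular formula: C9H20N2O.
  M = 9(12.0) + 20(1.007825) + 2(14.003074) + 15.994915
    = 108.000000 + 20.156500 + 28.006148 + 15.994915 = 172.157563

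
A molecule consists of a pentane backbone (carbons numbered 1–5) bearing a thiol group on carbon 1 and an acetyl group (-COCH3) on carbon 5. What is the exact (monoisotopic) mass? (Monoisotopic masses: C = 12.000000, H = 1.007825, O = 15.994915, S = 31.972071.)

Atom tally by fragment:
  HSCH2 → C:1 H:3 S:1
  CH2 → C:1 H:2
  CH2 → C:1 H:2
  CH2 → C:1 H:2
  CH2COCH3 → C:3 H:5 O:1
Element totals:
  C: 7
  H: 14
  O: 1
  S: 1
Molecular formula: C7H14OS.
  M = 7(12.0) + 14(1.007825) + 15.994915 + 31.972071
    = 84.000000 + 14.109550 + 15.994915 + 31.972071 = 146.076536

146.0765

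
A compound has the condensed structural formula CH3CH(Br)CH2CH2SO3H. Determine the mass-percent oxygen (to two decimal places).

22.11%

Atom tally by fragment:
  CH3 → C:1 H:3
  CH(Br) → C:1 H:1 Br:1
  CH2 → C:1 H:2
  CH2SO3H → C:1 H:3 S:1 O:3
Element totals:
  C: 4
  H: 9
  Br: 1
  O: 3
  S: 1
Molecular formula: C4H9BrO3S.
Molar mass = 217.077 g/mol.
Mass from O: 3 × 15.999 = 47.997 g/mol.
%O = 47.997 / 217.077 × 100 = 22.11%.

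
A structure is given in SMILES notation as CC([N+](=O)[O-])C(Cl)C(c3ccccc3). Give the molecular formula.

C10H12ClNO2

Atom tally by fragment:
  CH3 → C:1 H:3
  CH(NO2) → C:1 H:1 N:1 O:2
  CH(Cl) → C:1 H:1 Cl:1
  CH2C6H5 → C:7 H:7
Element totals:
  C: 10
  H: 12
  Cl: 1
  N: 1
  O: 2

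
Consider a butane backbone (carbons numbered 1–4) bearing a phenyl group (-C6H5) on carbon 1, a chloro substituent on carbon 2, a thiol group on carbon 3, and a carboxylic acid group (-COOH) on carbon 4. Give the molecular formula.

C11H13ClO2S

Atom tally by fragment:
  C6H5CH2 → C:7 H:7
  CH(Cl) → C:1 H:1 Cl:1
  CH(SH) → C:1 H:2 S:1
  CH2COOH → C:2 H:3 O:2
Element totals:
  C: 11
  H: 13
  Cl: 1
  O: 2
  S: 1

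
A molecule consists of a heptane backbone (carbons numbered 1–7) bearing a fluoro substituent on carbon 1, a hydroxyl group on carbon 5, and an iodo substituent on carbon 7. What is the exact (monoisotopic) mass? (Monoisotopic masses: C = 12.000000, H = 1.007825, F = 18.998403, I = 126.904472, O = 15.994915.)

260.0073

Atom tally by fragment:
  FCH2 → C:1 H:2 F:1
  CH2 → C:1 H:2
  CH2 → C:1 H:2
  CH2 → C:1 H:2
  CH(OH) → C:1 H:2 O:1
  CH2 → C:1 H:2
  CH2I → C:1 H:2 I:1
Element totals:
  C: 7
  H: 14
  F: 1
  I: 1
  O: 1
Molecular formula: C7H14FIO.
  M = 7(12.0) + 14(1.007825) + 18.998403 + 126.904472 + 15.994915
    = 84.000000 + 14.109550 + 18.998403 + 126.904472 + 15.994915 = 260.007340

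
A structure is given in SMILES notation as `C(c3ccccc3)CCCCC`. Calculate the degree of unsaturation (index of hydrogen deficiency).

4

Atom tally by fragment:
  C6H5CH2 → C:7 H:7
  CH2 → C:1 H:2
  CH2 → C:1 H:2
  CH2 → C:1 H:2
  CH2 → C:1 H:2
  CH3 → C:1 H:3
Element totals:
  C: 12
  H: 18
Molecular formula: C12H18.
DoU = (2C + 2 + N − H − X) / 2 = (2·12 + 2 + 0 − 18 − 0) / 2 = 4.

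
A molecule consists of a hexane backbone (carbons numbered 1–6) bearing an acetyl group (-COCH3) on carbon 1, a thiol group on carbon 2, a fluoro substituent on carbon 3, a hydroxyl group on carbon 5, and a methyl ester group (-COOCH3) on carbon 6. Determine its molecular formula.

C10H17FO4S

Atom tally by fragment:
  CH3COCH2 → C:3 H:5 O:1
  CH(SH) → C:1 H:2 S:1
  CH(F) → C:1 H:1 F:1
  CH2 → C:1 H:2
  CH(OH) → C:1 H:2 O:1
  CH2COOCH3 → C:3 H:5 O:2
Element totals:
  C: 10
  H: 17
  F: 1
  O: 4
  S: 1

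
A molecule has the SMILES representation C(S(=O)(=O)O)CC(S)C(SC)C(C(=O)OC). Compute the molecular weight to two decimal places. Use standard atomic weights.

Atom tally by fragment:
  HO3SCH2 → C:1 H:3 S:1 O:3
  CH2 → C:1 H:2
  CH(SH) → C:1 H:2 S:1
  CH(SCH3) → C:2 H:4 S:1
  CH2COOCH3 → C:3 H:5 O:2
Element totals:
  C: 8
  H: 16
  O: 5
  S: 3
Molecular formula: C8H16O5S3.
  M = 8(12.011) + 16(1.008) + 5(15.999) + 3(32.06)
    = 96.088 + 16.128 + 79.995 + 96.180 = 288.391

288.39 g/mol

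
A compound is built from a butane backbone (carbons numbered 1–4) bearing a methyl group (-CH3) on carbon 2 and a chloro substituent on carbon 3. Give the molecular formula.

Atom tally by fragment:
  CH3 → C:1 H:3
  CH(CH3) → C:2 H:4
  CH(Cl) → C:1 H:1 Cl:1
  CH3 → C:1 H:3
Element totals:
  C: 5
  H: 11
  Cl: 1

C5H11Cl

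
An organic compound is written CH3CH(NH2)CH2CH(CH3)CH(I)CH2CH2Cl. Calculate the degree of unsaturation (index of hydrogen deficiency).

Atom tally by fragment:
  CH3 → C:1 H:3
  CH(NH2) → C:1 H:3 N:1
  CH2 → C:1 H:2
  CH(CH3) → C:2 H:4
  CH(I) → C:1 H:1 I:1
  CH2 → C:1 H:2
  CH2Cl → C:1 H:2 Cl:1
Element totals:
  C: 8
  H: 17
  Cl: 1
  I: 1
  N: 1
Molecular formula: C8H17ClIN.
DoU = (2C + 2 + N − H − X) / 2 = (2·8 + 2 + 1 − 17 − 2) / 2 = 0.

0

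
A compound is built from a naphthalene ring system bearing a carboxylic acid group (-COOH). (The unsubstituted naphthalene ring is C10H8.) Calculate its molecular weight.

172.18 g/mol

Atom tally by fragment:
  naphthalene ring system core → C:10 H:8
  (− 1 ring H displaced by substituents)
  + COOH → C:1 H:1 O:2
Element totals:
  C: 11
  H: 8
  O: 2
Molecular formula: C11H8O2.
  M = 11(12.011) + 8(1.008) + 2(15.999)
    = 132.121 + 8.064 + 31.998 = 172.183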